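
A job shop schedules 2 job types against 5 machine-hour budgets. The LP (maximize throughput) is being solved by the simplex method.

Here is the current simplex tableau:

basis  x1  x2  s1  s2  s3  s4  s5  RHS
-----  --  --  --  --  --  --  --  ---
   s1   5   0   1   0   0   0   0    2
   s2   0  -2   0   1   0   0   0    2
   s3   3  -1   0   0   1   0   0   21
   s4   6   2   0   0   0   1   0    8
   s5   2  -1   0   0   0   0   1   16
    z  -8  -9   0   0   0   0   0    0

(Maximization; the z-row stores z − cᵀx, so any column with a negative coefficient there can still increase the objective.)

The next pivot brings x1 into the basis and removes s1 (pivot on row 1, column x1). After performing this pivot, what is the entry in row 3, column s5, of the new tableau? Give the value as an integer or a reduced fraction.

Pivot element is row 1, column x1: 5.
Normalize row 1: new (row 1, s5) = 0/5 = 0.
row 3 ← row 3 − 3·(new row 1): 0 − 3·0 = 0.

0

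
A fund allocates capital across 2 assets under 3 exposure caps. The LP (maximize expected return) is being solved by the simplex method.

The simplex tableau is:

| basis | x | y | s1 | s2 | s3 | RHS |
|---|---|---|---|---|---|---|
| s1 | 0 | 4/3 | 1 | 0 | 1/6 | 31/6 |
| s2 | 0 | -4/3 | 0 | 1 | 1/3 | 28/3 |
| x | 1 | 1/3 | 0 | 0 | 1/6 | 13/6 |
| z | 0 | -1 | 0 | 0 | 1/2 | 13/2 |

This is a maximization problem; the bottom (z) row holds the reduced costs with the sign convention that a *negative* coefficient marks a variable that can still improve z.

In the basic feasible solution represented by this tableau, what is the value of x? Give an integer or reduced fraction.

x is basic (row 3); its value is the RHS of that row: 13/6.

13/6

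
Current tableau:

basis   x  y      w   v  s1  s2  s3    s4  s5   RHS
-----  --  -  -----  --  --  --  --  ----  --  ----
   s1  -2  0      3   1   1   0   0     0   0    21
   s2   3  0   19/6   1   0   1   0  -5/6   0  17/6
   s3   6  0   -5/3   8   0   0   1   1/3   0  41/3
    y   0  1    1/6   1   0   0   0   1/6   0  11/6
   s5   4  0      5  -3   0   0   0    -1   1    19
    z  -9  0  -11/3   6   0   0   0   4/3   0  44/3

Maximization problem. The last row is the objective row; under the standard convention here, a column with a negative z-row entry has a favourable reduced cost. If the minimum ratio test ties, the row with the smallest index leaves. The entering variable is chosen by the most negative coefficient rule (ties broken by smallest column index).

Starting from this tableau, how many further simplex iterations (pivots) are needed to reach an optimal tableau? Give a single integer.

2

pivot: x in, s2 out → z = 139/6
pivot: s4 in, s3 out → z = 167/6
No improving column remains; optimal.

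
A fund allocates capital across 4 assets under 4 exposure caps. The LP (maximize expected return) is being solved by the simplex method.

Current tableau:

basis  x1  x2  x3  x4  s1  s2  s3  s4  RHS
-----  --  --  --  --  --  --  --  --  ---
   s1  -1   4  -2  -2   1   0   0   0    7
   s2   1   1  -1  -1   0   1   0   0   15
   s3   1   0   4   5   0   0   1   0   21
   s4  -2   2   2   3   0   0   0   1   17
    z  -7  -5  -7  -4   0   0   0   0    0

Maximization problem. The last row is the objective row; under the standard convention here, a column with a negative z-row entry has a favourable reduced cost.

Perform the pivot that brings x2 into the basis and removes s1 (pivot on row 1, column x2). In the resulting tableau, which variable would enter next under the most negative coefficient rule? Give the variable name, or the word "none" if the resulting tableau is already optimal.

x3

Pivot element 4. New z-row = old z-row − (-5)·(row 1/4).
Updated z-row coefficients: x1: -33/4, x2: 0, x3: -19/2, x4: -13/2, s1: 5/4, s2: 0, s3: 0, s4: 0.
The most negative is -19/2 in column x3, so x3 would enter next.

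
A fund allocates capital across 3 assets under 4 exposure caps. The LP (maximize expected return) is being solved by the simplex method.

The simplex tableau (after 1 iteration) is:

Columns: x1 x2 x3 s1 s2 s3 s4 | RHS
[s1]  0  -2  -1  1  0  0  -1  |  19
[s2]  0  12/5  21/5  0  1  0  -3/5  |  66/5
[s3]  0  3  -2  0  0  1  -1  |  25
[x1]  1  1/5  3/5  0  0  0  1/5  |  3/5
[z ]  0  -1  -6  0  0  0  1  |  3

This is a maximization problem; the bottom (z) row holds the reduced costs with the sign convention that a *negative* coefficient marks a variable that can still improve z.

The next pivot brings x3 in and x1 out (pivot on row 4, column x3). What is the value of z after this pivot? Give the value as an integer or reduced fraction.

Minimum ratio for x3: (3/5)/(3/5) = 1.
z changes by −(z-row coeff of x3)·ratio = −(-6)·1 = 6.
New z = 3 + 6 = 9.

9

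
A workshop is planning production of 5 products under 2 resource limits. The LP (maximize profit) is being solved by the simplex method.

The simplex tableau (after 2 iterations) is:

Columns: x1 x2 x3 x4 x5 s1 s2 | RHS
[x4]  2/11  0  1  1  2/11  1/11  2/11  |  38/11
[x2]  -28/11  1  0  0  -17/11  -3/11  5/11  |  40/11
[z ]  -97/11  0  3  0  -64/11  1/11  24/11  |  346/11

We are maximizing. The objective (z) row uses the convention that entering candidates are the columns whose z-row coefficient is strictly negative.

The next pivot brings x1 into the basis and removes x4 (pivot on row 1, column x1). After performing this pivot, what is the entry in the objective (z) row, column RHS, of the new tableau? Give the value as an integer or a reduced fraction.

Pivot element is row 1, column x1: 2/11.
Normalize row 1: new (row 1, RHS) = (38/11)/(2/11) = 19.
z-row ← z-row − (-97/11)·(new row 1): 346/11 − (-97/11)·19 = 199.

199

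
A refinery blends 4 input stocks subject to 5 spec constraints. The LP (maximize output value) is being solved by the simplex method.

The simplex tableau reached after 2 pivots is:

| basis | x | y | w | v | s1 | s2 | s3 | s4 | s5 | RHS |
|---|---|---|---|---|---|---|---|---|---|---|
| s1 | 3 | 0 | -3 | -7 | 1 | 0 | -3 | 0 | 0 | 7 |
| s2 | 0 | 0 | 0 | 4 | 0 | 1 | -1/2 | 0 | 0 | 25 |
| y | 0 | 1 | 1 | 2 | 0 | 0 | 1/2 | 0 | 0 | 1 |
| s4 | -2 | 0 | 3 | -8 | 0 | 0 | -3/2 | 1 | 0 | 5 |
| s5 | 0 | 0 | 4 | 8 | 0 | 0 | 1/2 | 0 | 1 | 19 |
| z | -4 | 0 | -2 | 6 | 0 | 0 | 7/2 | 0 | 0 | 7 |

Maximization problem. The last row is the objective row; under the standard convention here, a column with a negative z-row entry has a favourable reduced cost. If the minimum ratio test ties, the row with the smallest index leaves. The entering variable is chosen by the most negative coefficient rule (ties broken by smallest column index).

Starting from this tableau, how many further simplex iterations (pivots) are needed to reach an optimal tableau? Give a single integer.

pivot: x in, s1 out → z = 49/3
pivot: w in, y out → z = 67/3
No improving column remains; optimal.

2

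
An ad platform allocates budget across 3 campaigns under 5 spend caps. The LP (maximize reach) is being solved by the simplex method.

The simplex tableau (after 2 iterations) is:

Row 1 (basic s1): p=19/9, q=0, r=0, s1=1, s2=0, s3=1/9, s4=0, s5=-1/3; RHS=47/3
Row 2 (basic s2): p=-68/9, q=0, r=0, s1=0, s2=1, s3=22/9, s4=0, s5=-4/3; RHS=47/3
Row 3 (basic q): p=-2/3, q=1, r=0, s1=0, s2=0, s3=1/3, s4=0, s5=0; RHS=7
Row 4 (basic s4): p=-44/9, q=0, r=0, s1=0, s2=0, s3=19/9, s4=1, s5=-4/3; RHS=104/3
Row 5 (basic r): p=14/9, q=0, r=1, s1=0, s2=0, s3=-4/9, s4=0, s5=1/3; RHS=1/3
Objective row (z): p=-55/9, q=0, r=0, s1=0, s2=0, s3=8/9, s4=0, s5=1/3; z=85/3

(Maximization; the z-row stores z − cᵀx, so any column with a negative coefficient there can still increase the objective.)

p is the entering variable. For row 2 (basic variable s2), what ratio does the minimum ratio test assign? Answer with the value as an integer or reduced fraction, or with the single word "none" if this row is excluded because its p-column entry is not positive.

none

The p entry in row 2 is -68/9 ≤ 0, so this row gives no ratio.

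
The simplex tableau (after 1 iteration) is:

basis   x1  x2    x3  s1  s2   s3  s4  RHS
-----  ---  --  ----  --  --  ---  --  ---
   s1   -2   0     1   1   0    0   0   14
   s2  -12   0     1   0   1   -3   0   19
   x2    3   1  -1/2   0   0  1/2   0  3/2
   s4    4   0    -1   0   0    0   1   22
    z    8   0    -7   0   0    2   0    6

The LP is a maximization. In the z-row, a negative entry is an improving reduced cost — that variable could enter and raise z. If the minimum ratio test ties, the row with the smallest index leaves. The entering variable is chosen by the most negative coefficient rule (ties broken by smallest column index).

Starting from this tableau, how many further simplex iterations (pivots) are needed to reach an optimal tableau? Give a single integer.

pivot: x3 in, s1 out → z = 104
pivot: x1 in, x2 out → z = 259/2
No improving column remains; optimal.

2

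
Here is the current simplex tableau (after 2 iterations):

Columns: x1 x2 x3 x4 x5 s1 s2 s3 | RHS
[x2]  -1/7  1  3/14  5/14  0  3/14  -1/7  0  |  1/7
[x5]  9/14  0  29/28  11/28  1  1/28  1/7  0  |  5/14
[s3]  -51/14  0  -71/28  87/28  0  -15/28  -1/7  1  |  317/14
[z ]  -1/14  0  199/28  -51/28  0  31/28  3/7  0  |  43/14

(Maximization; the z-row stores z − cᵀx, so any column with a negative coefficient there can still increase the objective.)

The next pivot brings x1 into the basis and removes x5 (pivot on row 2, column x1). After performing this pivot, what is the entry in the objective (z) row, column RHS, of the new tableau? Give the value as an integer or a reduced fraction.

28/9

Pivot element is row 2, column x1: 9/14.
Normalize row 2: new (row 2, RHS) = (5/14)/(9/14) = 5/9.
z-row ← z-row − (-1/14)·(new row 2): 43/14 − (-1/14)·(5/9) = 28/9.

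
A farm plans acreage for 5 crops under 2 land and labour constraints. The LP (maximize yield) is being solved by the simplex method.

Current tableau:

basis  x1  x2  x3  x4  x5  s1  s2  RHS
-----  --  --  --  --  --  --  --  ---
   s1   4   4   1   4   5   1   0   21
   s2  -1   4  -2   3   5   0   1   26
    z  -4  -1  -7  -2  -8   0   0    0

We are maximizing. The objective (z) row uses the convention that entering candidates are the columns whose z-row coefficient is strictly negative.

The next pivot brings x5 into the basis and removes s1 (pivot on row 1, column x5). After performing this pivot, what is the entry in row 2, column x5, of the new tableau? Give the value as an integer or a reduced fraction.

Pivot element is row 1, column x5: 5.
Normalize row 1: new (row 1, x5) = 5/5 = 1.
row 2 ← row 2 − 5·(new row 1): 5 − 5·1 = 0.

0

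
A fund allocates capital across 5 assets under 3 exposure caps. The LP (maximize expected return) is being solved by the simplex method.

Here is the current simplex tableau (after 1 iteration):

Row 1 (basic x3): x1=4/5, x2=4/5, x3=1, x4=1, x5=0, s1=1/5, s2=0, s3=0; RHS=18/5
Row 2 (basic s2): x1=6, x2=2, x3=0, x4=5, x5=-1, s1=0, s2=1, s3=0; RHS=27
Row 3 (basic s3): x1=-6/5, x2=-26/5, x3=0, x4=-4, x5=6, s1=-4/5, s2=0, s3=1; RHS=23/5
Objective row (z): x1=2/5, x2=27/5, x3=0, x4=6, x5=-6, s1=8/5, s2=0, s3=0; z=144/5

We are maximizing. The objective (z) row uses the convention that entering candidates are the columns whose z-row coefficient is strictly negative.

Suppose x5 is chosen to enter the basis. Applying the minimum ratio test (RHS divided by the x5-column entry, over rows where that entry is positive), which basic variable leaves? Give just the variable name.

Ratios: row 1 (x3): entry 0 ≤ 0, skip; row 2 (s2): entry -1 ≤ 0, skip; row 3 (s3): (23/5)/6 = 23/30.
Minimum ratio 23/30 is in the s3 row, so s3 leaves.

s3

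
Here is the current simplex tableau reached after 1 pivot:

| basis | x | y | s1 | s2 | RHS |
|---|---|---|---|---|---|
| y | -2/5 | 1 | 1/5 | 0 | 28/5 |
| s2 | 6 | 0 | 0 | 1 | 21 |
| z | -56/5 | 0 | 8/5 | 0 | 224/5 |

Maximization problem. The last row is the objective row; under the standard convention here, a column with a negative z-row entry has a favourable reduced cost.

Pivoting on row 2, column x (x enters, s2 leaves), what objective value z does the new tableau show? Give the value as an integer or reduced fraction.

Minimum ratio for x: 21/6 = 7/2.
z changes by −(z-row coeff of x)·ratio = −(-56/5)·(7/2) = 196/5.
New z = 224/5 + (196/5) = 84.

84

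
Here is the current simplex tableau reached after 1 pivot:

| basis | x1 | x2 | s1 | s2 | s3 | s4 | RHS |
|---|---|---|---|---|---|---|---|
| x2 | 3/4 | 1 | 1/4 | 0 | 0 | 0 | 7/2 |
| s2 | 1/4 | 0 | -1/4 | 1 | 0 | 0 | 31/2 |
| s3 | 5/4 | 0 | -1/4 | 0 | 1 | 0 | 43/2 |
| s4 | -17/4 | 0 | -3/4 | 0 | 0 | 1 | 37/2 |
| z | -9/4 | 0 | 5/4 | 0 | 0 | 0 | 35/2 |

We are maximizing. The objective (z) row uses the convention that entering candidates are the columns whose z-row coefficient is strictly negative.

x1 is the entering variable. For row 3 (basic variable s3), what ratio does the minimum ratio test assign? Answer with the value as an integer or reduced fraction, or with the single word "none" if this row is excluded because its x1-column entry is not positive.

Ratio = RHS / (x1 entry) = (43/2) / (5/4) = 86/5.

86/5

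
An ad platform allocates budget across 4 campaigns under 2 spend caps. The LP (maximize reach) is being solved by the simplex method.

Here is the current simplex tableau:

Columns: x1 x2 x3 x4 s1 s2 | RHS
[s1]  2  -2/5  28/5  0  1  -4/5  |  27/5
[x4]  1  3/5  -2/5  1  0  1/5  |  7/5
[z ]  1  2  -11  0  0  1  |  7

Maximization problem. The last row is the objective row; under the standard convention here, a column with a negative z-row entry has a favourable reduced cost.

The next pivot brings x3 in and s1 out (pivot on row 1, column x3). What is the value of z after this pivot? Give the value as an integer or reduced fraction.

Minimum ratio for x3: (27/5)/(28/5) = 27/28.
z changes by −(z-row coeff of x3)·ratio = −(-11)·(27/28) = 297/28.
New z = 7 + (297/28) = 493/28.

493/28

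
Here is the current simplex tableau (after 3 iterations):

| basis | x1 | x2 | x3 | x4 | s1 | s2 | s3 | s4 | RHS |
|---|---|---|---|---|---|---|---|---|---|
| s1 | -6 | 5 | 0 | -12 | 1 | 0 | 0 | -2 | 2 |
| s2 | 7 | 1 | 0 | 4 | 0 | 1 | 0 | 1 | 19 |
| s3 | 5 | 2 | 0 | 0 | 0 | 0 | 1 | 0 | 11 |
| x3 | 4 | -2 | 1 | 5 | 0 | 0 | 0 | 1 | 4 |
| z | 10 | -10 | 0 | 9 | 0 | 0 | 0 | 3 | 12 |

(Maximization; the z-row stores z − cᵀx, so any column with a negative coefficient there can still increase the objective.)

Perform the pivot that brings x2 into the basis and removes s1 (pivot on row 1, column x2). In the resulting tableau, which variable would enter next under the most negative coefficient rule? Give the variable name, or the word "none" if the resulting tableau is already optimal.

x4

Pivot element 5. New z-row = old z-row − (-10)·(row 1/5).
Updated z-row coefficients: x1: -2, x2: 0, x3: 0, x4: -15, s1: 2, s2: 0, s3: 0, s4: -1.
The most negative is -15 in column x4, so x4 would enter next.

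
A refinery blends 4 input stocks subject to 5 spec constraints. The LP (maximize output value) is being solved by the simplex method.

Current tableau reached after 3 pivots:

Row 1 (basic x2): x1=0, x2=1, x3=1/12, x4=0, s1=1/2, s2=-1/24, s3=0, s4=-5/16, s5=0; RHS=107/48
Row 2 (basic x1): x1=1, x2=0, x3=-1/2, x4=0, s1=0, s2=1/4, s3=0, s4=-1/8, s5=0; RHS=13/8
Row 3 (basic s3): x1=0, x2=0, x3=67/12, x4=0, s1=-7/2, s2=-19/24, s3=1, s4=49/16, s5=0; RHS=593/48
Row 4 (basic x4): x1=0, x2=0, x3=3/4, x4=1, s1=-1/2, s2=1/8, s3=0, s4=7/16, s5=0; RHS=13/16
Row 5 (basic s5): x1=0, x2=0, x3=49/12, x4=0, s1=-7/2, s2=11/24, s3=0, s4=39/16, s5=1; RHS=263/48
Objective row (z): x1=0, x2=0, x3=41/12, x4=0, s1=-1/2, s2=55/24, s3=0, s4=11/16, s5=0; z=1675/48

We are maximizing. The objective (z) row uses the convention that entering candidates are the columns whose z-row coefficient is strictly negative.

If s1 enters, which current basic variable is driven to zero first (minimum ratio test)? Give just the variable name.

x2

Ratios: row 1 (x2): (107/48)/(1/2) = 107/24; row 2 (x1): entry 0 ≤ 0, skip; row 3 (s3): entry -7/2 ≤ 0, skip; row 4 (x4): entry -1/2 ≤ 0, skip; row 5 (s5): entry -7/2 ≤ 0, skip.
Minimum ratio 107/24 is in the x2 row, so x2 leaves.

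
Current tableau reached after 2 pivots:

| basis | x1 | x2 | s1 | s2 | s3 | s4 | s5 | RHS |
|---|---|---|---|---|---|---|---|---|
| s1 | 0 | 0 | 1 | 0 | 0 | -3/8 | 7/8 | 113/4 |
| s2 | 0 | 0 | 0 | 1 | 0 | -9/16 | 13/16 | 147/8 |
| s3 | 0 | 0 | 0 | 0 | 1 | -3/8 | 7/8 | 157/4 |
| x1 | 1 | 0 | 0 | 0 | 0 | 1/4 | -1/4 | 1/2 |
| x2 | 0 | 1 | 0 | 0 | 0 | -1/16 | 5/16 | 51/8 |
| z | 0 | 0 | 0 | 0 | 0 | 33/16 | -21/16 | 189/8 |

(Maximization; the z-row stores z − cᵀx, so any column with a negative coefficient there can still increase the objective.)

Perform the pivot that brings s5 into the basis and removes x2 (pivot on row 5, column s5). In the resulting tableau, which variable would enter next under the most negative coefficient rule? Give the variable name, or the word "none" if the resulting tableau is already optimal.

none

Pivot element 5/16. New z-row = old z-row − (-21/16)·(row 5/(5/16)).
Updated z-row coefficients: x1: 0, x2: 21/5, s1: 0, s2: 0, s3: 0, s4: 9/5, s5: 0.
No coefficient is strictly negative; the tableau after this pivot is optimal.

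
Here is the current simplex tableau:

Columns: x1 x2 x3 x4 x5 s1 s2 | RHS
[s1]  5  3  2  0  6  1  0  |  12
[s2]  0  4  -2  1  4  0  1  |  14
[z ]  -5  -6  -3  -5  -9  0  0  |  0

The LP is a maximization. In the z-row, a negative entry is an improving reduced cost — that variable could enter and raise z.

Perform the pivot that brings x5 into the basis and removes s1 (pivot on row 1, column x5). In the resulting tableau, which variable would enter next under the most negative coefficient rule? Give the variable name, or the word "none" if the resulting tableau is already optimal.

Pivot element 6. New z-row = old z-row − (-9)·(row 1/6).
Updated z-row coefficients: x1: 5/2, x2: -3/2, x3: 0, x4: -5, x5: 0, s1: 3/2, s2: 0.
The most negative is -5 in column x4, so x4 would enter next.

x4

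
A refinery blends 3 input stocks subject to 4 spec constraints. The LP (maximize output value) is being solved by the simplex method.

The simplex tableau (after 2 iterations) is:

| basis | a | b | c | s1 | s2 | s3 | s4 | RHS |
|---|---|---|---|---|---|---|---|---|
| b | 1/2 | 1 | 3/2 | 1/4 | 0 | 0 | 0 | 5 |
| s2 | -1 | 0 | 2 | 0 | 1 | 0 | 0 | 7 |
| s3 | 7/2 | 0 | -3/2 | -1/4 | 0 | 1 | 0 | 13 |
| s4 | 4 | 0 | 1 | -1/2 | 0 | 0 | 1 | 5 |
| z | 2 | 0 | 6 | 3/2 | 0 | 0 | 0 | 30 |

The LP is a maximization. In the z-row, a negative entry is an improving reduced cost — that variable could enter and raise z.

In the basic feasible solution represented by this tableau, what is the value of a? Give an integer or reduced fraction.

a is nonbasic (not in the basis column), so its value in the current BFS is 0.

0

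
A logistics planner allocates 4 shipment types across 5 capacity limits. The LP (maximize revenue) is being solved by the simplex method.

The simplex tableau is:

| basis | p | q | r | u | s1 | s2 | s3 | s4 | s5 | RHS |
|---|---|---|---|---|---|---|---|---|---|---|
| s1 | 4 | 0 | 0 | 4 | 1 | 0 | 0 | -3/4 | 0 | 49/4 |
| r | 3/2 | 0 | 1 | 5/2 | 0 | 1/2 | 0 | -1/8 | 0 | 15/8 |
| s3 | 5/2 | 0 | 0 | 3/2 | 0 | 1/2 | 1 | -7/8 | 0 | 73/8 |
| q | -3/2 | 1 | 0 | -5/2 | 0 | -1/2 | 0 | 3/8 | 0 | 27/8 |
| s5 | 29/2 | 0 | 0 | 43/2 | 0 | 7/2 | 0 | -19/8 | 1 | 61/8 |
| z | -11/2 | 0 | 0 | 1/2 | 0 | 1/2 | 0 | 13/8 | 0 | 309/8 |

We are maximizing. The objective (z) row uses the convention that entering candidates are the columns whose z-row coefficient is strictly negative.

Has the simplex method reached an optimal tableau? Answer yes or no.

Column p has objective-row coefficient -11/2, which is negative; an improving pivot exists, so not yet optimal.

no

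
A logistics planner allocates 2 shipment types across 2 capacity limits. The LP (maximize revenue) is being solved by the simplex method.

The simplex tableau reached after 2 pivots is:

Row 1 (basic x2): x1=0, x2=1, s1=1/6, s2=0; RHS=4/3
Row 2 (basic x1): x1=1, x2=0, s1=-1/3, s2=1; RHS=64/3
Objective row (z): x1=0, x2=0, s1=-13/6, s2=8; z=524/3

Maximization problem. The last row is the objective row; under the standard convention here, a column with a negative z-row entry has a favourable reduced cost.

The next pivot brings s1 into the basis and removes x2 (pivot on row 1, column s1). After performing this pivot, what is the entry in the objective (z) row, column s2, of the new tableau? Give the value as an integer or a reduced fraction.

Pivot element is row 1, column s1: 1/6.
Normalize row 1: new (row 1, s2) = 0/(1/6) = 0.
z-row ← z-row − (-13/6)·(new row 1): 8 − (-13/6)·0 = 8.

8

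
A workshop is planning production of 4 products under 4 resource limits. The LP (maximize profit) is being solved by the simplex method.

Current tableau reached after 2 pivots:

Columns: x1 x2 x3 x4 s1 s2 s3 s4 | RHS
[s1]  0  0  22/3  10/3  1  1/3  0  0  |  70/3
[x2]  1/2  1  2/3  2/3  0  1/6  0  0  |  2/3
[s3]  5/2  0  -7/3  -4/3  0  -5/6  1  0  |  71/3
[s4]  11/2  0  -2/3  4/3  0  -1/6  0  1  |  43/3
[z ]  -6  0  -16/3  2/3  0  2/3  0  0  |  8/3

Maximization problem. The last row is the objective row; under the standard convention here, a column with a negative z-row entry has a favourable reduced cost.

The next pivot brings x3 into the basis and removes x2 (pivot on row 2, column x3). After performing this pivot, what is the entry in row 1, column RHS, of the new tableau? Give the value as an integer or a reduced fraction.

Pivot element is row 2, column x3: 2/3.
Normalize row 2: new (row 2, RHS) = (2/3)/(2/3) = 1.
row 1 ← row 1 − (22/3)·(new row 2): 70/3 − (22/3)·1 = 16.

16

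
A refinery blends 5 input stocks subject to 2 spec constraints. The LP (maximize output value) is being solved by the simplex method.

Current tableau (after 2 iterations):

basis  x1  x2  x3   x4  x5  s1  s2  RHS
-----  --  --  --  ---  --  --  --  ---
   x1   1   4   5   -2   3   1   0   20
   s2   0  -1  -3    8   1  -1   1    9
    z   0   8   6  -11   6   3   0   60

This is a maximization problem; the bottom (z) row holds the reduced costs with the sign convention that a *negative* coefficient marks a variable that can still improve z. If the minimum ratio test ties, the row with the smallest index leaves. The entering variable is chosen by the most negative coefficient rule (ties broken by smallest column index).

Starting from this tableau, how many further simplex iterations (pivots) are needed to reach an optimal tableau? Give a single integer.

pivot: x4 in, s2 out → z = 579/8
No improving column remains; optimal.

1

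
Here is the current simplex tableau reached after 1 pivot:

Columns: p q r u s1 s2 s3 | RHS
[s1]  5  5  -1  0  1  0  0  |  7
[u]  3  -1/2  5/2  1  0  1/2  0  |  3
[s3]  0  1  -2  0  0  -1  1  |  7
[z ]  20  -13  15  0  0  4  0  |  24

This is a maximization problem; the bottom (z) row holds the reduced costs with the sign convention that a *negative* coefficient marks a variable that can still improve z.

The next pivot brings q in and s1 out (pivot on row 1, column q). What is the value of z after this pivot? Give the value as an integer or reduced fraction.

Minimum ratio for q: 7/5 = 7/5.
z changes by −(z-row coeff of q)·ratio = −(-13)·(7/5) = 91/5.
New z = 24 + (91/5) = 211/5.

211/5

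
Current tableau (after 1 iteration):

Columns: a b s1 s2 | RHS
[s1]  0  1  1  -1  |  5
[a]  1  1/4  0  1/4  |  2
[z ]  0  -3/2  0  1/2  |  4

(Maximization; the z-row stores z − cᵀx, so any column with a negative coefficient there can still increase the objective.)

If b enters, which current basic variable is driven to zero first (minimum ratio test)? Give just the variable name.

s1

Ratios: row 1 (s1): 5/1 = 5; row 2 (a): 2/(1/4) = 8.
Minimum ratio 5 is in the s1 row, so s1 leaves.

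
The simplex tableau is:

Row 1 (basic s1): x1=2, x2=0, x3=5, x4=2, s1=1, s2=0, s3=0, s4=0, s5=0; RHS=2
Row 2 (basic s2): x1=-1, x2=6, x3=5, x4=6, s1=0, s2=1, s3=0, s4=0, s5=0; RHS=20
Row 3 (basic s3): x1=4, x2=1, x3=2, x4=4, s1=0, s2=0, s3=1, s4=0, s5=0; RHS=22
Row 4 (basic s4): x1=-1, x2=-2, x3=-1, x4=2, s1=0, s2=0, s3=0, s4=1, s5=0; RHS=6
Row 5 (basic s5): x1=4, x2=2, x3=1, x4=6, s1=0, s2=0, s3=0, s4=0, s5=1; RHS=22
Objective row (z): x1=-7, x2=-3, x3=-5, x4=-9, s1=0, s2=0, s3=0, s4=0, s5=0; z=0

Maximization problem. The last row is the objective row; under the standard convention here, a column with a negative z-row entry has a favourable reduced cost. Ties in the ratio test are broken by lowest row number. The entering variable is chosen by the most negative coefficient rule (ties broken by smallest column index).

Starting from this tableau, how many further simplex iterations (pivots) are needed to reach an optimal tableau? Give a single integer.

pivot: x4 in, s1 out → z = 9
pivot: x2 in, s2 out → z = 16
pivot: x1 in, x4 out → z = 35/2
No improving column remains; optimal.

3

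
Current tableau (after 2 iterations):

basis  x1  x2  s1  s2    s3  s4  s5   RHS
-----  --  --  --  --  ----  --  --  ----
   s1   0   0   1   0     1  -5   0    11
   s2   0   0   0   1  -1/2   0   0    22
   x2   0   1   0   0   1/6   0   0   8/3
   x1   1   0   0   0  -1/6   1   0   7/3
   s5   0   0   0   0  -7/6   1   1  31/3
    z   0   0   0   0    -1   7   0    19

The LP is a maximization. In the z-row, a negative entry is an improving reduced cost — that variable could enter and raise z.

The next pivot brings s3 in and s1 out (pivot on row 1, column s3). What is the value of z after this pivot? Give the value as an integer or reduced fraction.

Minimum ratio for s3: 11/1 = 11.
z changes by −(z-row coeff of s3)·ratio = −(-1)·11 = 11.
New z = 19 + 11 = 30.

30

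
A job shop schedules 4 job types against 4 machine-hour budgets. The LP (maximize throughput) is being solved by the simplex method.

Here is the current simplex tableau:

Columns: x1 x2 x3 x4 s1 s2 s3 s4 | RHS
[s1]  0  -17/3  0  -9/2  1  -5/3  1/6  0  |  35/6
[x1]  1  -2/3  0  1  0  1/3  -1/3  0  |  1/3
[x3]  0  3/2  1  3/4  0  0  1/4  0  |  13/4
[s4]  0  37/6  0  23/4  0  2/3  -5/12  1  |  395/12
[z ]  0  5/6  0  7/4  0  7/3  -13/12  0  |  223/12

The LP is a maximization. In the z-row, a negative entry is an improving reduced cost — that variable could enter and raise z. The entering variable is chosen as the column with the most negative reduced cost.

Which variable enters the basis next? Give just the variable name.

s3

Objective-row coefficients: x1: 0, x2: 5/6, x3: 0, x4: 7/4, s1: 0, s2: 7/3, s3: -13/12, s4: 0.
The most negative is -13/12 in column s3, so s3 enters.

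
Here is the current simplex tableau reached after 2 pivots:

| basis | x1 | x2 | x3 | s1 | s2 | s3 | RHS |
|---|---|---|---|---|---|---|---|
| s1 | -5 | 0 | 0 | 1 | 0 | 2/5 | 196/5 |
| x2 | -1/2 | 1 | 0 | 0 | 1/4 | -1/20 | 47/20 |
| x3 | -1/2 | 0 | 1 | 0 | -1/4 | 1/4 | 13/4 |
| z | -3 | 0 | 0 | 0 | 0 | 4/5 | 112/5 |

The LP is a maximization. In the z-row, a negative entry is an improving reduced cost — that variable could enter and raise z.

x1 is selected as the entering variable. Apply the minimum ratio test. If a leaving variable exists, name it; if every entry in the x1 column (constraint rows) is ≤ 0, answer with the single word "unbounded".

x1-column entries: row 1: -5, row 2: -1/2, row 3: -1/2. All ≤ 0, so x1 can increase without bound; the LP is unbounded in this direction.

unbounded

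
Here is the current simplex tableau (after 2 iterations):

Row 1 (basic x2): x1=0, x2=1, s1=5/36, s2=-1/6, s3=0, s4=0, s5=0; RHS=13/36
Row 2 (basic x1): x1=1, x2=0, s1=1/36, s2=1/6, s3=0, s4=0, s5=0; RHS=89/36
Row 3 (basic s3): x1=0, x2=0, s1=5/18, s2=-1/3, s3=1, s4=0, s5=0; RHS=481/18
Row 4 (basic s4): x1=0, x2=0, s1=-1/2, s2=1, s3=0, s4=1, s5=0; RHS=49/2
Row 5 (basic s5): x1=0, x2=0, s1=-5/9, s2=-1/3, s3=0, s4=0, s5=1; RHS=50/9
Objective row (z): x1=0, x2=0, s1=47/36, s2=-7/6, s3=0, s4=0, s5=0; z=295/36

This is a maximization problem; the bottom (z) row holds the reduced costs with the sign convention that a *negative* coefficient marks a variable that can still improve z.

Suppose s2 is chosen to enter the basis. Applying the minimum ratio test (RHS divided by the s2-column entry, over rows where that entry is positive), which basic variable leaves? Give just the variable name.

Ratios: row 1 (x2): entry -1/6 ≤ 0, skip; row 2 (x1): (89/36)/(1/6) = 89/6; row 3 (s3): entry -1/3 ≤ 0, skip; row 4 (s4): (49/2)/1 = 49/2; row 5 (s5): entry -1/3 ≤ 0, skip.
Minimum ratio 89/6 is in the x1 row, so x1 leaves.

x1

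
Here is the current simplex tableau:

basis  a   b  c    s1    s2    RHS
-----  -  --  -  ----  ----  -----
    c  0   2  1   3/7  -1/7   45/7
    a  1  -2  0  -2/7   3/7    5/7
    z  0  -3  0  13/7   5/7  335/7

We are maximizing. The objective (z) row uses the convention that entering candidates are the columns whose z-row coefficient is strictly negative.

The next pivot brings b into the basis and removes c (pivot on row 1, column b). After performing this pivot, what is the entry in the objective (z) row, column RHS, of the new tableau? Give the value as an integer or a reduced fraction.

Pivot element is row 1, column b: 2.
Normalize row 1: new (row 1, RHS) = (45/7)/2 = 45/14.
z-row ← z-row − (-3)·(new row 1): 335/7 − (-3)·(45/14) = 115/2.

115/2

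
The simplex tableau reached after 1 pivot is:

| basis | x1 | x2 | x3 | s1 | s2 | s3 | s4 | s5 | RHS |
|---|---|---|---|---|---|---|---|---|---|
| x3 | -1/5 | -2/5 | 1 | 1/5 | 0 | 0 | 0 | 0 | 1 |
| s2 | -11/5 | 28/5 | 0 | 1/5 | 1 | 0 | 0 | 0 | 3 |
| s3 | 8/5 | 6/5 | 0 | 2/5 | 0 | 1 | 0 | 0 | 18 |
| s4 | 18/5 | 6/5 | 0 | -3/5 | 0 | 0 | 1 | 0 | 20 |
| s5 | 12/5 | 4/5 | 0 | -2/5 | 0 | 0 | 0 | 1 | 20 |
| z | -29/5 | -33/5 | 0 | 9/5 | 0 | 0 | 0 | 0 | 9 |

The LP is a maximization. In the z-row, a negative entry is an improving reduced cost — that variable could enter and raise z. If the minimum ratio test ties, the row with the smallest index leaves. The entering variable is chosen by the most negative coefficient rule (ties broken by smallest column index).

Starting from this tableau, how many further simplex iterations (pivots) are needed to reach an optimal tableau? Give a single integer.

2

pivot: x2 in, s2 out → z = 351/28
pivot: x1 in, s4 out → z = 2989/57
No improving column remains; optimal.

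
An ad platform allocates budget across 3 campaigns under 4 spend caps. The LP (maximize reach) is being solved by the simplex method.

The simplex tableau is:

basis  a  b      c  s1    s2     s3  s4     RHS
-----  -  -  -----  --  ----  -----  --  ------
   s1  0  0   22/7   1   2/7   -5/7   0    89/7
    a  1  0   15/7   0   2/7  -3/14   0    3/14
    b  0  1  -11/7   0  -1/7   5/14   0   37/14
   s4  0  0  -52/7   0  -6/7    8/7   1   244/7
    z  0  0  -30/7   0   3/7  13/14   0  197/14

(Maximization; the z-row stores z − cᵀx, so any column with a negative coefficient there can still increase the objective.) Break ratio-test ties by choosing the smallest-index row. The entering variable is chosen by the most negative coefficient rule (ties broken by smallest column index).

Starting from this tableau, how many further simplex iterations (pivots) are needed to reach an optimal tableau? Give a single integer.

1

pivot: c in, a out → z = 29/2
No improving column remains; optimal.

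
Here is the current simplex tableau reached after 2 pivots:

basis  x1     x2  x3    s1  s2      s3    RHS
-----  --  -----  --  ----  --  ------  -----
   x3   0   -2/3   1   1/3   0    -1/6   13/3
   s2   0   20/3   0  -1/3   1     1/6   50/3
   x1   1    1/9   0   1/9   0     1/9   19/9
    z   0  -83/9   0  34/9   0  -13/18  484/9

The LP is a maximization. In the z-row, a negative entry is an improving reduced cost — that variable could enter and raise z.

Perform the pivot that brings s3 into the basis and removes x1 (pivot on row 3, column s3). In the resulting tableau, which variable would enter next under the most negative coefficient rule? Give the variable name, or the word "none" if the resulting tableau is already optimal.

x2

Pivot element 1/9. New z-row = old z-row − (-13/18)·(row 3/(1/9)).
Updated z-row coefficients: x1: 13/2, x2: -17/2, x3: 0, s1: 9/2, s2: 0, s3: 0.
The most negative is -17/2 in column x2, so x2 would enter next.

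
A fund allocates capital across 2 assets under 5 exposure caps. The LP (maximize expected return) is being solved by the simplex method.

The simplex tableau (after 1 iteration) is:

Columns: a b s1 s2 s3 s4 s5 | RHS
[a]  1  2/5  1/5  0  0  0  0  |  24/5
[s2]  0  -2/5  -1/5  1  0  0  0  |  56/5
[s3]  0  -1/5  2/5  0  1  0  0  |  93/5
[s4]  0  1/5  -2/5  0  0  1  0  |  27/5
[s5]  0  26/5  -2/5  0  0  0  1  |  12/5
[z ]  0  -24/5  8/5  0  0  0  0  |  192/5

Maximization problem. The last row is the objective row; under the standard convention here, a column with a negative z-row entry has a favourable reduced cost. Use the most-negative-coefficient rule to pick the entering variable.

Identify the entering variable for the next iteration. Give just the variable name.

b

Objective-row coefficients: a: 0, b: -24/5, s1: 8/5, s2: 0, s3: 0, s4: 0, s5: 0.
The most negative is -24/5 in column b, so b enters.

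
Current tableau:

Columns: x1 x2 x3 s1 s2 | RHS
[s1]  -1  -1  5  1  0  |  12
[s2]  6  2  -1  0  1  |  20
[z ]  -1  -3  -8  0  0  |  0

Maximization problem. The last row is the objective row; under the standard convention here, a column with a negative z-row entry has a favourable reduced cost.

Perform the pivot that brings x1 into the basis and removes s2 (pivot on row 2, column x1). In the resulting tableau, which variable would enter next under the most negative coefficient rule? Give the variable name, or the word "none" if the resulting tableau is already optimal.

x3

Pivot element 6. New z-row = old z-row − (-1)·(row 2/6).
Updated z-row coefficients: x1: 0, x2: -8/3, x3: -49/6, s1: 0, s2: 1/6.
The most negative is -49/6 in column x3, so x3 would enter next.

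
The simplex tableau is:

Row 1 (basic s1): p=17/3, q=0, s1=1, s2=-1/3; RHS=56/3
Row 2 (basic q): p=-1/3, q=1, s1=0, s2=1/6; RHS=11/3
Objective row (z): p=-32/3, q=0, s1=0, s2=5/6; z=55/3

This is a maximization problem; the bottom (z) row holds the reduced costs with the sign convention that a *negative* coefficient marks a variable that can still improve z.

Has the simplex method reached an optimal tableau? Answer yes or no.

no

Column p has objective-row coefficient -32/3, which is negative; an improving pivot exists, so not yet optimal.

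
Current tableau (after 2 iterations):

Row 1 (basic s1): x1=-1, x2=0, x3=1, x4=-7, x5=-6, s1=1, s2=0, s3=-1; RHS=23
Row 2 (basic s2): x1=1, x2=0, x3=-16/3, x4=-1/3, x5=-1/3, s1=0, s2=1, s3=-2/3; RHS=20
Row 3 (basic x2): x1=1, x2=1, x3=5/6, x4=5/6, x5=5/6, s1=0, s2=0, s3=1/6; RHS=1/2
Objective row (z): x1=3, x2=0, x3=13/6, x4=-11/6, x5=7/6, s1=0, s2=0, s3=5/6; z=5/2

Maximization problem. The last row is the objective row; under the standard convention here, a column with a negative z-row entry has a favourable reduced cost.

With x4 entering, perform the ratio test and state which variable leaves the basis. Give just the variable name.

Ratios: row 1 (s1): entry -7 ≤ 0, skip; row 2 (s2): entry -1/3 ≤ 0, skip; row 3 (x2): (1/2)/(5/6) = 3/5.
Minimum ratio 3/5 is in the x2 row, so x2 leaves.

x2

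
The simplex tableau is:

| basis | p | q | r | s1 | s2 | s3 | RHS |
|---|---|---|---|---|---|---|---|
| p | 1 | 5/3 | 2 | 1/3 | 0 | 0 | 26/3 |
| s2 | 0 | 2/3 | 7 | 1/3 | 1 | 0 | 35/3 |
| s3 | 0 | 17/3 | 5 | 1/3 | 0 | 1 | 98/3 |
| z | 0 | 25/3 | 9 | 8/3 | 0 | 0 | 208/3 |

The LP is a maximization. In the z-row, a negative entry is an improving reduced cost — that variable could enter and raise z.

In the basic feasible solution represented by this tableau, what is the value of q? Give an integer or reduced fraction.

q is nonbasic (not in the basis column), so its value in the current BFS is 0.

0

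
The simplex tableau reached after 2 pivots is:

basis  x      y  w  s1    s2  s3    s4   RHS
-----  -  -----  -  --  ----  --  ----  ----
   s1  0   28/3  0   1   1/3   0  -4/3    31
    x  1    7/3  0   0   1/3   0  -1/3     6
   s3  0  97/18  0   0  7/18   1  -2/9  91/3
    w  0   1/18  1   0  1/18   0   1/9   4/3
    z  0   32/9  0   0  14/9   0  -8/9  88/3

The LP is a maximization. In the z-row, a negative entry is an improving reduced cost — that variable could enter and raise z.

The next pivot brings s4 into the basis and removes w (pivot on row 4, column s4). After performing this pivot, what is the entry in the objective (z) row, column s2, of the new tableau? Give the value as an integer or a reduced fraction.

Pivot element is row 4, column s4: 1/9.
Normalize row 4: new (row 4, s2) = (1/18)/(1/9) = 1/2.
z-row ← z-row − (-8/9)·(new row 4): 14/9 − (-8/9)·(1/2) = 2.

2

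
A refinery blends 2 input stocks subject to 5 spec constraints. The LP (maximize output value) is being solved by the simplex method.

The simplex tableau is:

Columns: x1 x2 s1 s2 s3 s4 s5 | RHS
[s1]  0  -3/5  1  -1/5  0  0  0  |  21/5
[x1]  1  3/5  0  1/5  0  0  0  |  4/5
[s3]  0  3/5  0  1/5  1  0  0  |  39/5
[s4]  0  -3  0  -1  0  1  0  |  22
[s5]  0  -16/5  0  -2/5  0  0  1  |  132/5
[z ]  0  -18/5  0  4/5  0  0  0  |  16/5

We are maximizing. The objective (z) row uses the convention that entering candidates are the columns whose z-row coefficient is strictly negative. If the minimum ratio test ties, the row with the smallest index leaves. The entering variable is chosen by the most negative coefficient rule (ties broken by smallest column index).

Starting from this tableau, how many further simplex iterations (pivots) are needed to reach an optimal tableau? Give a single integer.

1

pivot: x2 in, x1 out → z = 8
No improving column remains; optimal.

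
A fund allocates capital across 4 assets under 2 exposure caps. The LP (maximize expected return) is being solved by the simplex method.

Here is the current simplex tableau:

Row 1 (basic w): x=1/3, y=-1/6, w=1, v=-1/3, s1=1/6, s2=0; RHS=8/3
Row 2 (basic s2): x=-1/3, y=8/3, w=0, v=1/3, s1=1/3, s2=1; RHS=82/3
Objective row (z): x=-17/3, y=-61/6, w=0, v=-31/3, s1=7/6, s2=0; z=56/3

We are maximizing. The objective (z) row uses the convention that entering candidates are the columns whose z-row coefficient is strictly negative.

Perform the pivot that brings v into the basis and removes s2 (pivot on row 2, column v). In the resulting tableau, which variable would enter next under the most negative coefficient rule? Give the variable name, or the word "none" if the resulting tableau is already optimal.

x

Pivot element 1/3. New z-row = old z-row − (-31/3)·(row 2/(1/3)).
Updated z-row coefficients: x: -16, y: 145/2, w: 0, v: 0, s1: 23/2, s2: 31.
The most negative is -16 in column x, so x would enter next.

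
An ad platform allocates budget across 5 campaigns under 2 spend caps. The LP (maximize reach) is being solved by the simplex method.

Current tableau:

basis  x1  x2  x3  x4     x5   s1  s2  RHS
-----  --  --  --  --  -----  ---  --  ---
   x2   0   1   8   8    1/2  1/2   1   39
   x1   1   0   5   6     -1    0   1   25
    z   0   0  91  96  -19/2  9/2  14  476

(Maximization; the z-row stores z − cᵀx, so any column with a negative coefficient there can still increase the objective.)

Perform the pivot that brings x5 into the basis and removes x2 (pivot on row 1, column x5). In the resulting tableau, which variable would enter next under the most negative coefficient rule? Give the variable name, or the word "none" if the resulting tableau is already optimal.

Pivot element 1/2. New z-row = old z-row − (-19/2)·(row 1/(1/2)).
Updated z-row coefficients: x1: 0, x2: 19, x3: 243, x4: 248, x5: 0, s1: 14, s2: 33.
No coefficient is strictly negative; the tableau after this pivot is optimal.

none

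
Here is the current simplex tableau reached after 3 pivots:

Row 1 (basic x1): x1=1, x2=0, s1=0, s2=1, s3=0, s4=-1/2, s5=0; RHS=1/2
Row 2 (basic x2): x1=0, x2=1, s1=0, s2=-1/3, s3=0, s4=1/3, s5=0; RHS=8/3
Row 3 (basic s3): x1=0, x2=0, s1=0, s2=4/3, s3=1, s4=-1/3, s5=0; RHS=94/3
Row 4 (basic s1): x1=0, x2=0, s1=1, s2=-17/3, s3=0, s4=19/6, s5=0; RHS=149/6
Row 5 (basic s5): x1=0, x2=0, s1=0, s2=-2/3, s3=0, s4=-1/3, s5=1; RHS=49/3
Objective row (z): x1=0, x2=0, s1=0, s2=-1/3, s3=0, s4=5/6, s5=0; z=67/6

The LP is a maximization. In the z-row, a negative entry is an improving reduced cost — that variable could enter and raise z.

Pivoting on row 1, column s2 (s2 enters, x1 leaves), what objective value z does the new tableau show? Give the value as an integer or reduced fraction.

34/3

Minimum ratio for s2: (1/2)/1 = 1/2.
z changes by −(z-row coeff of s2)·ratio = −(-1/3)·(1/2) = 1/6.
New z = 67/6 + (1/6) = 34/3.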